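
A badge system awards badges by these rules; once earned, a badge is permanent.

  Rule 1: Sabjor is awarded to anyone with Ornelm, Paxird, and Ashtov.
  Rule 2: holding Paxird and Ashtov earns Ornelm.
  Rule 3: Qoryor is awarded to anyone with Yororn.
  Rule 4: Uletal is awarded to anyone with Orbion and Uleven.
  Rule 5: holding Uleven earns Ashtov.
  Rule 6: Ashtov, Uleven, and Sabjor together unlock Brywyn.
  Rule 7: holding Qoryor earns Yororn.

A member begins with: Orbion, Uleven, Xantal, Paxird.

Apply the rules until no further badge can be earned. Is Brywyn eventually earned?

Yes

With Uleven, Ashtov is earned (Rule 5).
With Paxird and Ashtov, Ornelm is earned (Rule 2).
With Ornelm, Paxird, and Ashtov, Sabjor is earned (Rule 1).
With Ashtov, Uleven, and Sabjor, Brywyn is earned (Rule 6).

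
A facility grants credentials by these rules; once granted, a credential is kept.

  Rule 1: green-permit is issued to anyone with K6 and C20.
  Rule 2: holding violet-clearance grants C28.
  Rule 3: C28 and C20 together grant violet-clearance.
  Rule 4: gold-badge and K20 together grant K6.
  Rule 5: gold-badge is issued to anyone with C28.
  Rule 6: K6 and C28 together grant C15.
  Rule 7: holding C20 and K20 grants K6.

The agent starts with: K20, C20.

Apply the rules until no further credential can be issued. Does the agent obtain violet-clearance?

violet-clearance would need C28 and C20 (Rule 3), but C28 is never granted.

No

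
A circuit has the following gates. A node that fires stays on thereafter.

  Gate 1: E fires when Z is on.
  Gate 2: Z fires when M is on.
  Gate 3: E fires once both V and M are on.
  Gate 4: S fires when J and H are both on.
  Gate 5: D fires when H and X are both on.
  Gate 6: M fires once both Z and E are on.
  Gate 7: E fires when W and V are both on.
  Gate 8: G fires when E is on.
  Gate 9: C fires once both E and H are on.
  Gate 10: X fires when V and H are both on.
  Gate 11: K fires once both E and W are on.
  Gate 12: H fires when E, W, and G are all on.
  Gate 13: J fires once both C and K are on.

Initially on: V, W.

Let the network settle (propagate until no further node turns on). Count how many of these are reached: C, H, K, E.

4

Gate 7: W and V on → E on.
E and W are on, so K fires (Gate 11).
E is on, so G fires (Gate 8).
Gate 12: E, W, and G on → H on.
E and H are on, so C fires (Gate 9).
C: reached.
H: reached.
K: reached.
E: reached.
All 4 are reached.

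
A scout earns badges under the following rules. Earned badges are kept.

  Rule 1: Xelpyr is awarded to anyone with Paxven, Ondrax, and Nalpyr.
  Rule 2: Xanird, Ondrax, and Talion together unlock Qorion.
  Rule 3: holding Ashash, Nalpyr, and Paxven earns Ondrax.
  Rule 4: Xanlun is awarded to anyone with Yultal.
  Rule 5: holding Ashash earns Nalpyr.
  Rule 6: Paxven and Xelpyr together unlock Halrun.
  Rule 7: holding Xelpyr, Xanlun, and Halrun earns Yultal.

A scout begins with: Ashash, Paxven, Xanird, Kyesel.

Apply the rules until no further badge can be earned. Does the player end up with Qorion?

Qorion would need Xanird, Ondrax, and Talion (Rule 2), but Talion is never earned.

No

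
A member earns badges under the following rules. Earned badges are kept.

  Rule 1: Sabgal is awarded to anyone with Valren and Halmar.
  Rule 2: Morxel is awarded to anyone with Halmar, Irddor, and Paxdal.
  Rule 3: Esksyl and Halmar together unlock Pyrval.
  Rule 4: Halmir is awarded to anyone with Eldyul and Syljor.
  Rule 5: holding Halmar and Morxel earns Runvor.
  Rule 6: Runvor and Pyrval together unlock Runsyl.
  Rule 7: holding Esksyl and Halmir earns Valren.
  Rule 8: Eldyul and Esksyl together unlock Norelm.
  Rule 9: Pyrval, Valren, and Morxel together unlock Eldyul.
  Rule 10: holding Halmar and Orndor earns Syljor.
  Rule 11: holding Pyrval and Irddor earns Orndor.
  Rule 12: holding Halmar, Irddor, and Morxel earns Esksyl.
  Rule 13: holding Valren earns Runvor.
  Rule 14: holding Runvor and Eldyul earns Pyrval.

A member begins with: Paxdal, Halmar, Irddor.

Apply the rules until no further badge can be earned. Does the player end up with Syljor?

Yes

With Halmar, Irddor, and Paxdal, Morxel is earned (Rule 2).
With Halmar, Irddor, and Morxel, Esksyl is earned (Rule 12).
With Esksyl and Halmar, Pyrval is earned (Rule 3).
With Pyrval and Irddor, Orndor is earned (Rule 11).
With Halmar and Orndor, Syljor is earned (Rule 10).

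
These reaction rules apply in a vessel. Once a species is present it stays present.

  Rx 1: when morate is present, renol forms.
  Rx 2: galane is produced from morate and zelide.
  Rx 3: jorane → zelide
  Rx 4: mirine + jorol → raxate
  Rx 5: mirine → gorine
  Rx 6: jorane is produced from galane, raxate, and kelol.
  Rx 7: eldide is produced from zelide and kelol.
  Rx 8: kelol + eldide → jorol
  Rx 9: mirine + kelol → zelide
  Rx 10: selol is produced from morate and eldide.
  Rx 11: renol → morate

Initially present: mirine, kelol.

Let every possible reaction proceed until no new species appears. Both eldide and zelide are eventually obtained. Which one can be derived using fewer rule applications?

zelide

zelide: mirine and kelol present → zelide forms (Rx 9). [1 rule application]
eldide: mirine and kelol present → zelide forms (Rx 9). zelide and kelol present → eldide forms (Rx 7). [2 rule applications]
zelide needs fewer.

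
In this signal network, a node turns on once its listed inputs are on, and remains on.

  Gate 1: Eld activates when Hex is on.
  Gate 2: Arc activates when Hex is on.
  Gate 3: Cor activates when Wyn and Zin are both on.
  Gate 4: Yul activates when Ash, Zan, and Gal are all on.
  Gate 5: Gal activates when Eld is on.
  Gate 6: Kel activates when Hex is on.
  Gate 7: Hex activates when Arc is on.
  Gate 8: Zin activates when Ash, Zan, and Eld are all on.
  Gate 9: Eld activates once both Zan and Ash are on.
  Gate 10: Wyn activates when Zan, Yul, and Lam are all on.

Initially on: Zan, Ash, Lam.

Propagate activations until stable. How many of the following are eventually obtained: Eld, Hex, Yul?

Gate 9: Zan and Ash on → Eld on.
Eld is on, so Gal activates (Gate 5).
Gate 4: Ash, Zan, and Gal on → Yul on.
Eld: reached.
Hex would need Arc (Gate 7), but Arc never turns on.
Yul: reached.
Reached: Eld and Yul — 2 of the 3.

2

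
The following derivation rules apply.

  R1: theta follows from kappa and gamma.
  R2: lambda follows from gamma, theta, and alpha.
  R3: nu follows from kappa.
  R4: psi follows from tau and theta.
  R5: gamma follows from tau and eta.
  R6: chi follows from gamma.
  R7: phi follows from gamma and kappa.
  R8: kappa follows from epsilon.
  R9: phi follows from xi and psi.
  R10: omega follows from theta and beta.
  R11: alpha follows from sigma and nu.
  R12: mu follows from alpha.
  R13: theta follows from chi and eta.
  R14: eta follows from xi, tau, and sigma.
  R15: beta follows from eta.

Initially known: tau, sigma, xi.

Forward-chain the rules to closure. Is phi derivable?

xi, tau, and sigma hold, so eta follows (R14).
From tau and eta, R5 gives gamma.
From gamma, R6 gives chi.
chi and eta hold, so theta follows (R13).
tau and theta hold, so psi follows (R4).
From xi and psi, R9 gives phi.

Yes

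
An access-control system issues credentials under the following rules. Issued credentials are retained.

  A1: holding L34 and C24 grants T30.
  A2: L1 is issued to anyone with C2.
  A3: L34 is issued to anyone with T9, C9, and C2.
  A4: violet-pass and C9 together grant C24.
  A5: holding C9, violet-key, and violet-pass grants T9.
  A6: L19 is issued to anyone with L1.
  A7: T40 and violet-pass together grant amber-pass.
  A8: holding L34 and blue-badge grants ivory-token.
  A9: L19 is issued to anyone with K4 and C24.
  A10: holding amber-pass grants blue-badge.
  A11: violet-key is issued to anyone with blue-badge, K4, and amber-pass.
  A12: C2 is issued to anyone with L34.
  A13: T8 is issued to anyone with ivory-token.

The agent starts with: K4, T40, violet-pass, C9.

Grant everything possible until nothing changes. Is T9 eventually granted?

Yes

Holding T40 and violet-pass grants amber-pass (A7).
Holding amber-pass grants blue-badge (A10).
Holding blue-badge, K4, and amber-pass grants violet-key (A11).
Holding C9, violet-key, and violet-pass grants T9 (A5).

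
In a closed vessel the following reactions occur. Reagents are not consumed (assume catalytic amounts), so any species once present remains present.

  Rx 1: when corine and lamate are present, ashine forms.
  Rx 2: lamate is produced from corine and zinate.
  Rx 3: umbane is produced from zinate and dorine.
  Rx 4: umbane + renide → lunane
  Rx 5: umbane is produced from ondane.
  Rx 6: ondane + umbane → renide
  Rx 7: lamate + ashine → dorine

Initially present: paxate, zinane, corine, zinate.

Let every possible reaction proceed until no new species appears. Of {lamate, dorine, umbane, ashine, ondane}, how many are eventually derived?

4

corine and zinate present → lamate forms (Rx 2).
corine and lamate present → ashine forms (Rx 1).
lamate and ashine present → dorine forms (Rx 7).
zinate and dorine present → umbane forms (Rx 3).
lamate: reached.
dorine: reached.
umbane: reached.
ashine: reached.
No rule produces ondane, and it is not given.
Reached: lamate, dorine, umbane, and ashine — 4 of the 5.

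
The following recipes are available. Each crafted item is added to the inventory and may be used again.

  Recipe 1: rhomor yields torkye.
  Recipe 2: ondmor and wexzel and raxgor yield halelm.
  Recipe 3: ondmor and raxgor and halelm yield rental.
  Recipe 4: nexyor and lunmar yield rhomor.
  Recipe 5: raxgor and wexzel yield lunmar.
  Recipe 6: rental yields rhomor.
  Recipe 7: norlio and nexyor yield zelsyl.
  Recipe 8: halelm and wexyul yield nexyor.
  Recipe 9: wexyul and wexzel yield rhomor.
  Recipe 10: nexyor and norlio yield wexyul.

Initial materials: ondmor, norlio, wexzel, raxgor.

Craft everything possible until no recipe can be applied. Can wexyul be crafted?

No

wexyul would need nexyor and norlio (Recipe 10), but nexyor is never obtained.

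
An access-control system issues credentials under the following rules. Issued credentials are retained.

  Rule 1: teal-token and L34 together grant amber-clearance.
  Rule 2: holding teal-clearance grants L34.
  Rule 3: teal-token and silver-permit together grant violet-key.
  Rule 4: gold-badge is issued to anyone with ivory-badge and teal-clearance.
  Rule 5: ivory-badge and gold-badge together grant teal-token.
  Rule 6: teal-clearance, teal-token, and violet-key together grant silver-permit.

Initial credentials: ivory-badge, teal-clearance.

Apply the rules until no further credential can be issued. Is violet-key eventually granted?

violet-key would need teal-token and silver-permit (Rule 3), but silver-permit is never granted.

No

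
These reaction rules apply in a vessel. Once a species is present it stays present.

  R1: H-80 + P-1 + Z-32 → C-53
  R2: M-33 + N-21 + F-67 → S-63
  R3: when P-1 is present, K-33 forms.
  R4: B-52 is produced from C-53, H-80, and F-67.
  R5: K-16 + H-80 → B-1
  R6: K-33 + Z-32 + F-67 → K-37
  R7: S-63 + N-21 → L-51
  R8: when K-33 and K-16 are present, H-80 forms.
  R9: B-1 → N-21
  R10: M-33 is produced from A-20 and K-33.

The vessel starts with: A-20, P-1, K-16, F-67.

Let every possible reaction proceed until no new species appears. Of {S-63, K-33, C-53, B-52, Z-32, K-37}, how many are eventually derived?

2

P-1 present → K-33 forms (R3).
A-20 and K-33 present → M-33 forms (R10).
K-33 and K-16 present → H-80 forms (R8).
K-16 and H-80 present → B-1 forms (R5).
B-1 present → N-21 forms (R9).
M-33, N-21, and F-67 present → S-63 forms (R2).
S-63: reached.
K-33: reached.
C-53 would need H-80, P-1, and Z-32 (R1), but Z-32 never forms.
B-52 would need C-53, H-80, and F-67 (R4), but C-53 never forms.
No rule produces Z-32, and it is not given.
K-37 would need K-33, Z-32, and F-67 (R6), but Z-32 never forms.
Reached: S-63 and K-33 — 2 of the 6.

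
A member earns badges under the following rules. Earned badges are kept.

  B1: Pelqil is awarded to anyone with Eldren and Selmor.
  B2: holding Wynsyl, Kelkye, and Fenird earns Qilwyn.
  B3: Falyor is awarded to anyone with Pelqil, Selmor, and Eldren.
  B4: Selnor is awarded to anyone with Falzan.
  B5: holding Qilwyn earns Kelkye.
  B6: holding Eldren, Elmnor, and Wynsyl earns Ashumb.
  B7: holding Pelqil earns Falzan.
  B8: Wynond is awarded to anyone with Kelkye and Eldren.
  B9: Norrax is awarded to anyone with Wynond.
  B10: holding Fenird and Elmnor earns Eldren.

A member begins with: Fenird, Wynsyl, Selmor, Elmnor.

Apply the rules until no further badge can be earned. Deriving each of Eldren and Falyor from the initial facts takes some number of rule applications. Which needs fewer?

Eldren: With Fenird and Elmnor, Eldren is earned (B10). [1 rule application]
Falyor: With Fenird and Elmnor, Eldren is earned (B10). With Eldren and Selmor, Pelqil is earned (B1). With Pelqil, Selmor, and Eldren, Falyor is earned (B3). [3 rule applications]
Eldren needs fewer.

Eldren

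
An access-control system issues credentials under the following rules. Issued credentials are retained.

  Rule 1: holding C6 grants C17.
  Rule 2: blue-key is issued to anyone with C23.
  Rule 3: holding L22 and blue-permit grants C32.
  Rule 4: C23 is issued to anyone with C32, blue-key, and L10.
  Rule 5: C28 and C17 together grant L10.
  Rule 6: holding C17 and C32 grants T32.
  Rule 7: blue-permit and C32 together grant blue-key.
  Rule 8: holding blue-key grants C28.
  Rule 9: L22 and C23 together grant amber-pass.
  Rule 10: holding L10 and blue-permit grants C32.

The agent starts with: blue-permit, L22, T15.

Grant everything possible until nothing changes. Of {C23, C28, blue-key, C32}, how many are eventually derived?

Holding L22 and blue-permit grants C32 (Rule 3).
Holding blue-permit and C32 grants blue-key (Rule 7).
Holding blue-key grants C28 (Rule 8).
C23 would need C32, blue-key, and L10 (Rule 4), but L10 is never granted.
C28: reached.
blue-key: reached.
C32: reached.
Reached: C28, blue-key, and C32 — 3 of the 4.

3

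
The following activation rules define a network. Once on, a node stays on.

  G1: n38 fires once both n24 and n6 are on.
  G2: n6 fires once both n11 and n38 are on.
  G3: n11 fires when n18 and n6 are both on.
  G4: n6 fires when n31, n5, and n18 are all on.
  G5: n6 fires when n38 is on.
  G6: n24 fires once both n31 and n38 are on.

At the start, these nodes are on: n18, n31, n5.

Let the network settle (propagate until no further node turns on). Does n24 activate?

No

n24 would need n31 and n38 (G6), but n38 never turns on.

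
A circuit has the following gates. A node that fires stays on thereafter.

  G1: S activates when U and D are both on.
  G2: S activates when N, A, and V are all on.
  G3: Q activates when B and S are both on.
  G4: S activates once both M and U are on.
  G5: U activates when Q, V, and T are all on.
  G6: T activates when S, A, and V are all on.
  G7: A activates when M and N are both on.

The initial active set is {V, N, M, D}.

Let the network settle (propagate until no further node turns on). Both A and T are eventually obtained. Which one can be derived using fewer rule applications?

A: M and N are on, so A activates (G7). [1 rule application]
T: G7: M and N on → A on. G2: N, A, and V on → S on. S, A, and V are on, so T activates (G6). [3 rule applications]
A needs fewer.

A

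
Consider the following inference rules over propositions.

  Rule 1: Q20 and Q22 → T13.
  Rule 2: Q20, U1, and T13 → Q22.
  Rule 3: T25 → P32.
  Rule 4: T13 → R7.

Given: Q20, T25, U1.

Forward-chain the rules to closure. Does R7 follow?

No

R7 would need T13 (Rule 4), but T13 is never established.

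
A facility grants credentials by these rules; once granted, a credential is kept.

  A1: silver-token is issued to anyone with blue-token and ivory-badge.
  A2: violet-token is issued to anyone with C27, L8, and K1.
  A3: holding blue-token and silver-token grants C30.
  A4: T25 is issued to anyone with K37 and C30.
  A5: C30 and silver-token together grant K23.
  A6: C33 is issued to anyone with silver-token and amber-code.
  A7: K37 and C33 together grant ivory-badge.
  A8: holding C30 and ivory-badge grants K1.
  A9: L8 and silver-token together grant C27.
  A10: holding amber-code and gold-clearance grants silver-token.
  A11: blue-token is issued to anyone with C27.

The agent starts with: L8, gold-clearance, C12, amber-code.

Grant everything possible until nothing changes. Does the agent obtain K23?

Yes

Holding amber-code and gold-clearance grants silver-token (A10).
Holding L8 and silver-token grants C27 (A9).
Holding C27 grants blue-token (A11).
Holding blue-token and silver-token grants C30 (A3).
Holding C30 and silver-token grants K23 (A5).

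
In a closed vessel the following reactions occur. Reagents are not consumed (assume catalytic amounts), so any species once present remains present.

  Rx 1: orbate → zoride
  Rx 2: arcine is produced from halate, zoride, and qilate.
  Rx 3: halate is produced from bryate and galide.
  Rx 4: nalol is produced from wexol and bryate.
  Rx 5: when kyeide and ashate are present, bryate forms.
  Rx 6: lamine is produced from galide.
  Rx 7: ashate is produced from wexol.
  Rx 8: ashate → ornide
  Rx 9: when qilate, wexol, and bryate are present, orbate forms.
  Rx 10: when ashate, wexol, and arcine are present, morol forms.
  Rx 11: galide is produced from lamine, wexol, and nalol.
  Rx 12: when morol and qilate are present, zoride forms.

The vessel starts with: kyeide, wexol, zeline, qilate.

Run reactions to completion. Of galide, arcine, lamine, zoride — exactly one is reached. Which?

zoride

wexol present → ashate forms (Rx 7).
kyeide and ashate present → bryate forms (Rx 5).
qilate, wexol, and bryate present → orbate forms (Rx 9).
orbate present → zoride forms (Rx 1).
lamine would need galide (Rx 6), but galide never forms. galide would need lamine, wexol, and nalol (Rx 11), but lamine never forms. arcine would need halate, zoride, and qilate (Rx 2), but halate never forms.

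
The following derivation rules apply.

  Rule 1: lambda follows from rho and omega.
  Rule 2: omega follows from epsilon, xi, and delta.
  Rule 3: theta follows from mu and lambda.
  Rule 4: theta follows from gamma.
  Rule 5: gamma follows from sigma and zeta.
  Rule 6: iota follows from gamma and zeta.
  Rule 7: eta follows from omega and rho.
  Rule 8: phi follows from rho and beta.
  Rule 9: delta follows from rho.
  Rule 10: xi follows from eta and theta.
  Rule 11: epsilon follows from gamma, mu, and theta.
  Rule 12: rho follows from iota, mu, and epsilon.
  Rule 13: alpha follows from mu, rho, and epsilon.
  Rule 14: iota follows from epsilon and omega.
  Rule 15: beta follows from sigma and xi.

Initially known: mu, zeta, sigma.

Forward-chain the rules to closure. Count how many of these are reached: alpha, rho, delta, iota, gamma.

5

sigma and zeta hold, so gamma follows (Rule 5).
From gamma and zeta, Rule 6 gives iota.
gamma holds, so theta follows (Rule 4).
From gamma, mu, and theta, Rule 11 gives epsilon.
From iota, mu, and epsilon, Rule 12 gives rho.
From mu, rho, and epsilon, Rule 13 gives alpha.
From rho, Rule 9 gives delta.
alpha: reached.
rho: reached.
delta: reached.
iota: reached.
gamma: reached.
All 5 are reached.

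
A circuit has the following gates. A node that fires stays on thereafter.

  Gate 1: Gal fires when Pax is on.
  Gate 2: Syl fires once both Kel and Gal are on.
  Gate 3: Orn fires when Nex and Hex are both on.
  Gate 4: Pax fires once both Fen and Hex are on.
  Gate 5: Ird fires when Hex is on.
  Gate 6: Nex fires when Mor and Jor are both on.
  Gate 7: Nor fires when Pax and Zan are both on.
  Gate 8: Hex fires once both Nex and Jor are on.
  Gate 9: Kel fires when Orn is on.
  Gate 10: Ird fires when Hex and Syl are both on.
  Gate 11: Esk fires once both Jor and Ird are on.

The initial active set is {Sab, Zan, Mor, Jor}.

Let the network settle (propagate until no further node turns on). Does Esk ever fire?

Gate 6: Mor and Jor on → Nex on.
Nex and Jor are on, so Hex fires (Gate 8).
Hex is on, so Ird fires (Gate 5).
Jor and Ird are on, so Esk fires (Gate 11).

Yes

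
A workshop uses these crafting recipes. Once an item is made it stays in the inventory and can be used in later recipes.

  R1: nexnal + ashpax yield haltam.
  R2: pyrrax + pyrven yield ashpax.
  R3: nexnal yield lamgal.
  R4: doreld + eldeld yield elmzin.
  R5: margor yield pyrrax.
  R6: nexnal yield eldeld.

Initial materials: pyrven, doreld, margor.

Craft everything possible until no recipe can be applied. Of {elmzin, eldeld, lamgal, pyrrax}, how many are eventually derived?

1

margor → pyrrax (R5).
elmzin would need doreld and eldeld (R4), but eldeld is never obtained.
eldeld would need nexnal (R6), but nexnal is never obtained.
lamgal would need nexnal (R3), but nexnal is never obtained.
pyrrax: reached.
Reached: pyrrax — 1 of the 4.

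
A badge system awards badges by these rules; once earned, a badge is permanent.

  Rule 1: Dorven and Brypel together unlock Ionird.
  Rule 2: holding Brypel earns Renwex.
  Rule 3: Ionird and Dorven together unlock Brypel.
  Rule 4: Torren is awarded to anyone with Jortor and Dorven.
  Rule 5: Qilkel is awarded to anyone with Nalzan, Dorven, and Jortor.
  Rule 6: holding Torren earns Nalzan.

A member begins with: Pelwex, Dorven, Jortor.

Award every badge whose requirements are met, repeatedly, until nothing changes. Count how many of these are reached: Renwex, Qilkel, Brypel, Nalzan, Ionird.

With Jortor and Dorven, Torren is earned (Rule 4).
With Torren, Nalzan is earned (Rule 6).
With Nalzan, Dorven, and Jortor, Qilkel is earned (Rule 5).
Renwex would need Brypel (Rule 2), but Brypel is never earned.
Qilkel: reached.
Brypel would need Ionird and Dorven (Rule 3), but Ionird is never earned.
Nalzan: reached.
Ionird would need Dorven and Brypel (Rule 1), but Brypel is never earned.
Reached: Qilkel and Nalzan — 2 of the 5.

2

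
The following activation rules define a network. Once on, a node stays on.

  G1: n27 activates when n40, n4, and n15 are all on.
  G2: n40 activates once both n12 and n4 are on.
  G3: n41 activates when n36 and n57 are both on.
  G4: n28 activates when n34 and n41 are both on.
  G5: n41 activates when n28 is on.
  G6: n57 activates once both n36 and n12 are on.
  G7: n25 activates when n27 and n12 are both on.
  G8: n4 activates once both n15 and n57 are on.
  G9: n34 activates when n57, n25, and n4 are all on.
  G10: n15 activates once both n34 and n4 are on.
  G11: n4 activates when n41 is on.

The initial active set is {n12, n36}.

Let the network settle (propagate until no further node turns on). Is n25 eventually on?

No

n25 would need n27 and n12 (G7), but n27 never turns on.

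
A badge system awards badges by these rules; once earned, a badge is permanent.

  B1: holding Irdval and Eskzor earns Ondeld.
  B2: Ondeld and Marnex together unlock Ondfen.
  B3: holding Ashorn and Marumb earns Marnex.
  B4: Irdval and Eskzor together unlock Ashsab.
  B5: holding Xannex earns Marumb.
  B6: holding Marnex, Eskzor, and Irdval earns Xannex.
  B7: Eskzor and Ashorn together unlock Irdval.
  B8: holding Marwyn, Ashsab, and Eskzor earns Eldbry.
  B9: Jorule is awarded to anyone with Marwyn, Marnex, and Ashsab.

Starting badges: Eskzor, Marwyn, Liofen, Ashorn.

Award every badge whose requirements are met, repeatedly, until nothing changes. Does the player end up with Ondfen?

Ondfen would need Ondeld and Marnex (B2), but Marnex is never earned.

No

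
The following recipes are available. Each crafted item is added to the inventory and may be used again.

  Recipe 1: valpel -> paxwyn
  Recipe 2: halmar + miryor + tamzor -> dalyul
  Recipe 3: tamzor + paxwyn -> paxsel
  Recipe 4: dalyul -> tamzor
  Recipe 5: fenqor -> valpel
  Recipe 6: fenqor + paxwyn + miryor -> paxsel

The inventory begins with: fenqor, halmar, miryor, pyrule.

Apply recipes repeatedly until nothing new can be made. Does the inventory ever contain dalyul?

No

dalyul would need halmar, miryor, and tamzor (Recipe 2), but tamzor is never obtained.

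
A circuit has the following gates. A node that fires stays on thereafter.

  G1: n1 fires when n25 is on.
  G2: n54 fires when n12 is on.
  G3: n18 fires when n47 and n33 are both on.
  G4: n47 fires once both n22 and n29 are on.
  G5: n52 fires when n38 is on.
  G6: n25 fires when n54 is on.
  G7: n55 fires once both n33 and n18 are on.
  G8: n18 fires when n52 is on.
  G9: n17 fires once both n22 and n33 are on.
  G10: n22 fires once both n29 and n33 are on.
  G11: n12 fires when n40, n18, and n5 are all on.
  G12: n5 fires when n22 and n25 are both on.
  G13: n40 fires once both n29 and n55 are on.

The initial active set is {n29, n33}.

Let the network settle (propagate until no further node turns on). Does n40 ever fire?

G10: n29 and n33 on → n22 on.
n22 and n29 are on, so n47 fires (G4).
G3: n47 and n33 on → n18 on.
G7: n33 and n18 on → n55 on.
G13: n29 and n55 on → n40 on.

Yes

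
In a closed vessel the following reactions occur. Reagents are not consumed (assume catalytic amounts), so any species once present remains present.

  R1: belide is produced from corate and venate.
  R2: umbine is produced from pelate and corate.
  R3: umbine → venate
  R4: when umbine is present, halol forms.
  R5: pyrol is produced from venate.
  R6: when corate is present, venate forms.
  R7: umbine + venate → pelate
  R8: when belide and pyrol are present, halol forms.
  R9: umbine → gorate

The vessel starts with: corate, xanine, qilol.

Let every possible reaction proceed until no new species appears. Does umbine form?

umbine would need pelate and corate (R2), but pelate never forms.

No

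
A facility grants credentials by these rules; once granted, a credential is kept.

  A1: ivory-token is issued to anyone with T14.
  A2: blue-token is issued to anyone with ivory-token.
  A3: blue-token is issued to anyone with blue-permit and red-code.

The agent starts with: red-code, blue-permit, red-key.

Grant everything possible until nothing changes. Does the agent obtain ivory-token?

ivory-token would need T14 (A1), but T14 is never granted.

No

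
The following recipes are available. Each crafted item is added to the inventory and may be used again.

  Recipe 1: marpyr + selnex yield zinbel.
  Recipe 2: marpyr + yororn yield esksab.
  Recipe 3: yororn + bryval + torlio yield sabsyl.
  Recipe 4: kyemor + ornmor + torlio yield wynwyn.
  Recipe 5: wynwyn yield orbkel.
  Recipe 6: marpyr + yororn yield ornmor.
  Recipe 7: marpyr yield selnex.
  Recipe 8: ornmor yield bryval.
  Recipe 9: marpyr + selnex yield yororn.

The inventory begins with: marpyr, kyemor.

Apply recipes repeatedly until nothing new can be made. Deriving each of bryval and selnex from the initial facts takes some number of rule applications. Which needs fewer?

selnex

selnex: Using Recipe 7, marpyr makes selnex. [1 rule application]
bryval: marpyr → selnex (Recipe 7). marpyr + selnex → yororn (Recipe 9). Using Recipe 6, marpyr and yororn make ornmor. Using Recipe 8, ornmor makes bryval. [4 rule applications]
selnex needs fewer.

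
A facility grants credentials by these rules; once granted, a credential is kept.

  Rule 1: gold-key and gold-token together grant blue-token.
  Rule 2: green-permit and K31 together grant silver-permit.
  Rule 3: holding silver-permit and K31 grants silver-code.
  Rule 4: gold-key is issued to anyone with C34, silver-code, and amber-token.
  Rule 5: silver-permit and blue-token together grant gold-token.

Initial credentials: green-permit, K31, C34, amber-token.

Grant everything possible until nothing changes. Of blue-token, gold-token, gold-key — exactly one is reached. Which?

Holding green-permit and K31 grants silver-permit (Rule 2).
Holding silver-permit and K31 grants silver-code (Rule 3).
Holding C34, silver-code, and amber-token grants gold-key (Rule 4).
blue-token would need gold-key and gold-token (Rule 1), but gold-token is never granted. gold-token would need silver-permit and blue-token (Rule 5), but blue-token is never granted.

gold-key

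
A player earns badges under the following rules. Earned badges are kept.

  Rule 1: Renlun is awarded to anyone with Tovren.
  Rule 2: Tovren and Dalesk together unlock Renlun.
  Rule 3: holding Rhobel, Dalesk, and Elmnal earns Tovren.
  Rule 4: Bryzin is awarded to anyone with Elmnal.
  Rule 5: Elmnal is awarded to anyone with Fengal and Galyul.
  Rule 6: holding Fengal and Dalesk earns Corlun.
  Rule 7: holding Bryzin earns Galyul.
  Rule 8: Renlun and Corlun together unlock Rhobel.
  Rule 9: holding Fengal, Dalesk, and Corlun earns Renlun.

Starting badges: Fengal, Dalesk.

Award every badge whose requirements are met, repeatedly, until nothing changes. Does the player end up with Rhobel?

Yes

With Fengal and Dalesk, Corlun is earned (Rule 6).
With Fengal, Dalesk, and Corlun, Renlun is earned (Rule 9).
With Renlun and Corlun, Rhobel is earned (Rule 8).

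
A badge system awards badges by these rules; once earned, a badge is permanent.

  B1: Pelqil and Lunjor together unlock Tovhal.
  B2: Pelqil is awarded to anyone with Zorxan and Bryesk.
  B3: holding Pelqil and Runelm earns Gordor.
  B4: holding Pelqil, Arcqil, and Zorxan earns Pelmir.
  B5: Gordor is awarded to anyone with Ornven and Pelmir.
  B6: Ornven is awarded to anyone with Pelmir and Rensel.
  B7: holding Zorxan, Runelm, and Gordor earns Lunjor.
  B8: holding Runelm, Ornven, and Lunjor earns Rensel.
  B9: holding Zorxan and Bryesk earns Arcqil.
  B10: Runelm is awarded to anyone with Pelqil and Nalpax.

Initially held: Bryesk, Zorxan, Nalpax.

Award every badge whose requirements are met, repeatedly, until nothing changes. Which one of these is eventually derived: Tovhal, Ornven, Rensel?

Tovhal

With Zorxan and Bryesk, Pelqil is earned (B2).
With Pelqil and Nalpax, Runelm is earned (B10).
With Pelqil and Runelm, Gordor is earned (B3).
With Zorxan, Runelm, and Gordor, Lunjor is earned (B7).
With Pelqil and Lunjor, Tovhal is earned (B1).
Ornven would need Pelmir and Rensel (B6), but Rensel is never earned. Rensel would need Runelm, Ornven, and Lunjor (B8), but Ornven is never earned.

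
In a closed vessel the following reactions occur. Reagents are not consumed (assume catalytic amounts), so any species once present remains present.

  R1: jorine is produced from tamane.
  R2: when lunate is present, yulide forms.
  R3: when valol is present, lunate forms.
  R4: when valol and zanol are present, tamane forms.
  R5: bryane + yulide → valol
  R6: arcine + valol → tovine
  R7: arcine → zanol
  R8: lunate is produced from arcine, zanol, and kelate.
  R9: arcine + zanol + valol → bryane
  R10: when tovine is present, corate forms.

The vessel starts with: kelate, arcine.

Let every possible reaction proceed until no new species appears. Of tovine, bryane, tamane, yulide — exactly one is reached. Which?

arcine present → zanol forms (R7).
arcine, zanol, and kelate present → lunate forms (R8).
lunate present → yulide forms (R2).
bryane would need arcine, zanol, and valol (R9), but valol never forms. tovine would need arcine and valol (R6), but valol never forms. tamane would need valol and zanol (R4), but valol never forms.

yulide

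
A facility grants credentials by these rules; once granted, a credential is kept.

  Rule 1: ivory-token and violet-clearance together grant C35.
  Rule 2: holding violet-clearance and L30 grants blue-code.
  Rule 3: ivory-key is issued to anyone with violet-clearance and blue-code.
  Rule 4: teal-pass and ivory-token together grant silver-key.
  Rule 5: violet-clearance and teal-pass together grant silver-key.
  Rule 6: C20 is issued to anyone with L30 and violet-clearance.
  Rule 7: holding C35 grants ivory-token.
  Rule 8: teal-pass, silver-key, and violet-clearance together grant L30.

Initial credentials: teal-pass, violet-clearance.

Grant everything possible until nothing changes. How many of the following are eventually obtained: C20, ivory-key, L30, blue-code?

Holding violet-clearance and teal-pass grants silver-key (Rule 5).
Holding teal-pass, silver-key, and violet-clearance grants L30 (Rule 8).
Holding violet-clearance and L30 grants blue-code (Rule 2).
Holding L30 and violet-clearance grants C20 (Rule 6).
Holding violet-clearance and blue-code grants ivory-key (Rule 3).
C20: reached.
ivory-key: reached.
L30: reached.
blue-code: reached.
All 4 are reached.

4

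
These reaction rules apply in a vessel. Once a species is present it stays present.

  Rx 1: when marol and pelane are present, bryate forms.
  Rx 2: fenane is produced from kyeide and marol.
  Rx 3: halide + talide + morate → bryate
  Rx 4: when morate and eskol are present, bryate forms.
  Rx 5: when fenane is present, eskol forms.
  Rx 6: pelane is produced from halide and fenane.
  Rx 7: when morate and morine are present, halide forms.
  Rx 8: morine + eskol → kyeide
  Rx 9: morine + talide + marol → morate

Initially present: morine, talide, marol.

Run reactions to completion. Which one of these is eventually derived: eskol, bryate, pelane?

morine, talide, and marol present → morate forms (Rx 9).
morate and morine present → halide forms (Rx 7).
halide, talide, and morate present → bryate forms (Rx 3).
eskol would need fenane (Rx 5), but fenane never forms. pelane would need halide and fenane (Rx 6), but fenane never forms.

bryate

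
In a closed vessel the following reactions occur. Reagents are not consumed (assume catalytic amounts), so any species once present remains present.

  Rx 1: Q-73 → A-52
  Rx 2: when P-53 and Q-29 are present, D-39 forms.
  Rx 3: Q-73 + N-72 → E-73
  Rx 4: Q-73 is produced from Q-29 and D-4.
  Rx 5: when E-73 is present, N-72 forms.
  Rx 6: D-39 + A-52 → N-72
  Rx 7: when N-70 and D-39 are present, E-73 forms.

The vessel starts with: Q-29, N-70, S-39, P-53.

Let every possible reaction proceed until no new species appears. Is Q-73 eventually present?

Q-73 would need Q-29 and D-4 (Rx 4), but D-4 never forms.

No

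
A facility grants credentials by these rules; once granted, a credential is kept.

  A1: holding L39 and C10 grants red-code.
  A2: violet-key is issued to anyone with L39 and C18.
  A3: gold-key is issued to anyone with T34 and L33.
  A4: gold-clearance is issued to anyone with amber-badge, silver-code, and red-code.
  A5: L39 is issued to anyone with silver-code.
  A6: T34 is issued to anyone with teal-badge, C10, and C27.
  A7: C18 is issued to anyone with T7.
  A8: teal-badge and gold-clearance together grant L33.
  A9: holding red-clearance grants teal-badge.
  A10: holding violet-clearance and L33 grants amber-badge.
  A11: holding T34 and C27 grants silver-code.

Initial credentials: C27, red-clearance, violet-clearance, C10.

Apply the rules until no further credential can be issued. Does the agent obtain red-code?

Yes

Holding red-clearance grants teal-badge (A9).
Holding teal-badge, C10, and C27 grants T34 (A6).
Holding T34 and C27 grants silver-code (A11).
Holding silver-code grants L39 (A5).
Holding L39 and C10 grants red-code (A1).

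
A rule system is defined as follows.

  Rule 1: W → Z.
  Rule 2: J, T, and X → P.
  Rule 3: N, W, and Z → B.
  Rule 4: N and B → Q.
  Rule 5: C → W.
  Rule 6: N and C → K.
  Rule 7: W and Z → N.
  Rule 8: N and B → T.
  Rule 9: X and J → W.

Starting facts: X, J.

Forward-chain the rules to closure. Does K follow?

K would need N and C (Rule 6), but C is never established.

No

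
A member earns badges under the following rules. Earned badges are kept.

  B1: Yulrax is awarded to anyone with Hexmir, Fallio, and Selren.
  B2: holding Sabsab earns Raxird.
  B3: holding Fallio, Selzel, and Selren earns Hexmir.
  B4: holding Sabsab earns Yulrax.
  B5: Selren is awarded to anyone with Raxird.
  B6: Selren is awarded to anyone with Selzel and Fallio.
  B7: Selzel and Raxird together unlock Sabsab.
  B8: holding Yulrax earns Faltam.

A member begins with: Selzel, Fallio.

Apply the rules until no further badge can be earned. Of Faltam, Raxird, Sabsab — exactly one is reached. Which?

Faltam

With Selzel and Fallio, Selren is earned (B6).
With Fallio, Selzel, and Selren, Hexmir is earned (B3).
With Hexmir, Fallio, and Selren, Yulrax is earned (B1).
With Yulrax, Faltam is earned (B8).
Raxird would need Sabsab (B2), but Sabsab is never earned. Sabsab would need Selzel and Raxird (B7), but Raxird is never earned.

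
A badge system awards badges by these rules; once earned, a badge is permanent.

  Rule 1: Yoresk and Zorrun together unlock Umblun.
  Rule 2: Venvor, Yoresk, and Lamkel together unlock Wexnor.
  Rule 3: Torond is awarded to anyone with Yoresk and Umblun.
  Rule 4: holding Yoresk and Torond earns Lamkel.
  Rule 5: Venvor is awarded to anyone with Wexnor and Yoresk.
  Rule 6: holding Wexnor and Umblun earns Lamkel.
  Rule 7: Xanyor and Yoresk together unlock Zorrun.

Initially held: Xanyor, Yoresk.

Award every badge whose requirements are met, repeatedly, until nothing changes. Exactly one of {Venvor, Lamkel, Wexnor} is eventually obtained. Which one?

With Xanyor and Yoresk, Zorrun is earned (Rule 7).
With Yoresk and Zorrun, Umblun is earned (Rule 1).
With Yoresk and Umblun, Torond is earned (Rule 3).
With Yoresk and Torond, Lamkel is earned (Rule 4).
Venvor would need Wexnor and Yoresk (Rule 5), but Wexnor is never earned. Wexnor would need Venvor, Yoresk, and Lamkel (Rule 2), but Venvor is never earned.

Lamkel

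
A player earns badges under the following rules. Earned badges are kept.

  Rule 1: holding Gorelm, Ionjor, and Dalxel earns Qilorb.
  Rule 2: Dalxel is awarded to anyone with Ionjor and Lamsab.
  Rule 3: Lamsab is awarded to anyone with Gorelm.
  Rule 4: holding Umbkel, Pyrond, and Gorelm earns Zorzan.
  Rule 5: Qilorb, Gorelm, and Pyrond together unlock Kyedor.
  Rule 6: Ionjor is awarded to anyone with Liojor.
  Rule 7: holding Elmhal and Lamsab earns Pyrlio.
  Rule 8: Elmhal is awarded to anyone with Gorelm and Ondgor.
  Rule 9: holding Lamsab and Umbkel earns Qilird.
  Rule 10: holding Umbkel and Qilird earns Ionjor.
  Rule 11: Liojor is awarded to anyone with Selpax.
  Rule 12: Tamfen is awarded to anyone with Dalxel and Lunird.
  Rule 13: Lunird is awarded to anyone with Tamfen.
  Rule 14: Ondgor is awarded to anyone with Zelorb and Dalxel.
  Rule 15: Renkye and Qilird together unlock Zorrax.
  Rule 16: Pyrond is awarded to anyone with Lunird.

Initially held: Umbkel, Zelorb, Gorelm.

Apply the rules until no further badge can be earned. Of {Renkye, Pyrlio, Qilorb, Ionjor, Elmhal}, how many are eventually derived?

4

With Gorelm, Lamsab is earned (Rule 3).
With Lamsab and Umbkel, Qilird is earned (Rule 9).
With Umbkel and Qilird, Ionjor is earned (Rule 10).
With Ionjor and Lamsab, Dalxel is earned (Rule 2).
With Gorelm, Ionjor, and Dalxel, Qilorb is earned (Rule 1).
With Zelorb and Dalxel, Ondgor is earned (Rule 14).
With Gorelm and Ondgor, Elmhal is earned (Rule 8).
With Elmhal and Lamsab, Pyrlio is earned (Rule 7).
No rule produces Renkye, and it is not given.
Pyrlio: reached.
Qilorb: reached.
Ionjor: reached.
Elmhal: reached.
Reached: Pyrlio, Qilorb, Ionjor, and Elmhal — 4 of the 5.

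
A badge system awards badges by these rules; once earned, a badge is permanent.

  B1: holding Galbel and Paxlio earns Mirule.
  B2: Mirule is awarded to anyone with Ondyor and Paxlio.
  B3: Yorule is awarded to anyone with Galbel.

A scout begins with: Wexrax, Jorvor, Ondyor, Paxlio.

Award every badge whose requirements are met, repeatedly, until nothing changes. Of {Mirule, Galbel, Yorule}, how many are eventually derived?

1

With Ondyor and Paxlio, Mirule is earned (B2).
Mirule: reached.
No rule produces Galbel, and it is not given.
Yorule would need Galbel (B3), but Galbel is never earned.
Reached: Mirule — 1 of the 3.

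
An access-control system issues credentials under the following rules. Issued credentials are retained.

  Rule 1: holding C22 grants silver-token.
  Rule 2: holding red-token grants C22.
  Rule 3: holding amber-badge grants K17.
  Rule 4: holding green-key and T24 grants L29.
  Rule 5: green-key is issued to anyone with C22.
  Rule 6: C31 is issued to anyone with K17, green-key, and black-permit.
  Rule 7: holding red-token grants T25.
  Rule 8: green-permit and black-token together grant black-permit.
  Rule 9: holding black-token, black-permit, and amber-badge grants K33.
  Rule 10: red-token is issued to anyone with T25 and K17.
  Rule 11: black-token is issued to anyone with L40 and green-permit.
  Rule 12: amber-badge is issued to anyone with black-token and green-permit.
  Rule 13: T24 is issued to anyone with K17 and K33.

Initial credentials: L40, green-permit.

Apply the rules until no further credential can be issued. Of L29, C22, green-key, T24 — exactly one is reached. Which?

T24

Holding L40 and green-permit grants black-token (Rule 11).
Holding black-token and green-permit grants amber-badge (Rule 12).
Holding green-permit and black-token grants black-permit (Rule 8).
Holding amber-badge grants K17 (Rule 3).
Holding black-token, black-permit, and amber-badge grants K33 (Rule 9).
Holding K17 and K33 grants T24 (Rule 13).
C22 would need red-token (Rule 2), but red-token is never granted. green-key would need C22 (Rule 5), but C22 is never granted. L29 would need green-key and T24 (Rule 4), but green-key is never granted.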